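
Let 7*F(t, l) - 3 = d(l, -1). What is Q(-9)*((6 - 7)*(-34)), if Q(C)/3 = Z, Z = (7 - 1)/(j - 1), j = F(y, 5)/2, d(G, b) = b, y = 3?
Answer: -714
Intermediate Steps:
F(t, l) = 2/7 (F(t, l) = 3/7 + (⅐)*(-1) = 3/7 - ⅐ = 2/7)
j = ⅐ (j = (2/7)/2 = (2/7)*(½) = ⅐ ≈ 0.14286)
Z = -7 (Z = (7 - 1)/(⅐ - 1) = 6/(-6/7) = 6*(-7/6) = -7)
Q(C) = -21 (Q(C) = 3*(-7) = -21)
Q(-9)*((6 - 7)*(-34)) = -21*(6 - 7)*(-34) = -(-21)*(-34) = -21*34 = -714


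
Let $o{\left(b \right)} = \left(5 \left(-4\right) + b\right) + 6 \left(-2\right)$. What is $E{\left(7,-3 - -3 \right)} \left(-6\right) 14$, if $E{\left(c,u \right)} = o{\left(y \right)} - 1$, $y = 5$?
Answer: $2352$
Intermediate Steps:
$o{\left(b \right)} = -32 + b$ ($o{\left(b \right)} = \left(-20 + b\right) - 12 = -32 + b$)
$E{\left(c,u \right)} = -28$ ($E{\left(c,u \right)} = \left(-32 + 5\right) - 1 = -27 - 1 = -28$)
$E{\left(7,-3 - -3 \right)} \left(-6\right) 14 = \left(-28\right) \left(-6\right) 14 = 168 \cdot 14 = 2352$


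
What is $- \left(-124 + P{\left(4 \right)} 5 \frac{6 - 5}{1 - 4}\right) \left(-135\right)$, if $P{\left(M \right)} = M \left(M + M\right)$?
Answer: $-23940$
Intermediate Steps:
$P{\left(M \right)} = 2 M^{2}$ ($P{\left(M \right)} = M 2 M = 2 M^{2}$)
$- \left(-124 + P{\left(4 \right)} 5 \frac{6 - 5}{1 - 4}\right) \left(-135\right) = - \left(-124 + 2 \cdot 4^{2} \cdot 5 \frac{6 - 5}{1 - 4}\right) \left(-135\right) = - \left(-124 + 2 \cdot 16 \cdot 5 \cdot 1 \frac{1}{-3}\right) \left(-135\right) = - \left(-124 + 32 \cdot 5 \cdot 1 \left(- \frac{1}{3}\right)\right) \left(-135\right) = - \left(-124 + 160 \left(- \frac{1}{3}\right)\right) \left(-135\right) = - \left(-124 - \frac{160}{3}\right) \left(-135\right) = - \frac{\left(-532\right) \left(-135\right)}{3} = \left(-1\right) 23940 = -23940$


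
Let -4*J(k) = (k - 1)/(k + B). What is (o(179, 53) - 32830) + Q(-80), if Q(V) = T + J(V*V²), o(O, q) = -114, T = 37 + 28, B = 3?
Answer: -67336309453/2047988 ≈ -32879.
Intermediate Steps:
J(k) = -(-1 + k)/(4*(3 + k)) (J(k) = -(k - 1)/(4*(k + 3)) = -(-1 + k)/(4*(3 + k)))
T = 65
Q(V) = 65 + (1 - V³)/(4*(3 + V³)) (Q(V) = 65 + (1 - V*V²)/(4*(3 + V*V²)) = 65 + (1 - V³)/(4*(3 + V³)))
(o(179, 53) - 32830) + Q(-80) = (-114 - 32830) + (781 + 259*(-80)³)/(4*(3 + (-80)³)) = -32944 + (781 + 259*(-512000))/(4*(3 - 512000)) = -32944 + (¼)*(781 - 132608000)/(-511997) = -32944 + (¼)*(-1/511997)*(-132607219) = -32944 + 132607219/2047988 = -67336309453/2047988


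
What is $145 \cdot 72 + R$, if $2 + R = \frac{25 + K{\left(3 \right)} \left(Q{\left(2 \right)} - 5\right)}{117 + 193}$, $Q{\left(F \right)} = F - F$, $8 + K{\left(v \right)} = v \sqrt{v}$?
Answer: $\frac{647169}{62} - \frac{3 \sqrt{3}}{62} \approx 10438.0$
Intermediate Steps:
$K{\left(v \right)} = -8 + v^{\frac{3}{2}}$ ($K{\left(v \right)} = -8 + v \sqrt{v} = -8 + v^{\frac{3}{2}}$)
$Q{\left(F \right)} = 0$
$R = - \frac{111}{62} - \frac{3 \sqrt{3}}{62}$ ($R = -2 + \frac{25 + \left(-8 + 3^{\frac{3}{2}}\right) \left(0 - 5\right)}{117 + 193} = -2 + \frac{25 + \left(-8 + 3 \sqrt{3}\right) \left(-5\right)}{310} = -2 + \left(25 + \left(40 - 15 \sqrt{3}\right)\right) \frac{1}{310} = -2 + \left(65 - 15 \sqrt{3}\right) \frac{1}{310} = -2 + \left(\frac{13}{62} - \frac{3 \sqrt{3}}{62}\right) = - \frac{111}{62} - \frac{3 \sqrt{3}}{62} \approx -1.8741$)
$145 \cdot 72 + R = 145 \cdot 72 - \left(\frac{111}{62} + \frac{3 \sqrt{3}}{62}\right) = 10440 - \left(\frac{111}{62} + \frac{3 \sqrt{3}}{62}\right) = \frac{647169}{62} - \frac{3 \sqrt{3}}{62}$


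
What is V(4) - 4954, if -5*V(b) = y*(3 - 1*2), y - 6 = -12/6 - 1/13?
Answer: -322061/65 ≈ -4954.8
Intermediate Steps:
y = 51/13 (y = 6 + (-12/6 - 1/13) = 6 + (-12*⅙ - 1*1/13) = 6 + (-2 - 1/13) = 6 - 27/13 = 51/13 ≈ 3.9231)
V(b) = -51/65 (V(b) = -51*(3 - 1*2)/65 = -51*(3 - 2)/65 = -51/65)
V(4) - 4954 = -51/65 - 4954 = -322061/65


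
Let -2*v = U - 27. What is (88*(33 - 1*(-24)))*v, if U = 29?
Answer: -5016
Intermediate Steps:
v = -1 (v = -(29 - 27)/2 = -½*2 = -1)
(88*(33 - 1*(-24)))*v = (88*(33 - 1*(-24)))*(-1) = (88*(33 + 24))*(-1) = (88*57)*(-1) = 5016*(-1) = -5016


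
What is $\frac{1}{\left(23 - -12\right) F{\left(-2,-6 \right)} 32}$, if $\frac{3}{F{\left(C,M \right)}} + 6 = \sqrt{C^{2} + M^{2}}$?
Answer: $- \frac{1}{560} + \frac{\sqrt{10}}{1680} \approx 9.6594 \cdot 10^{-5}$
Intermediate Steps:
$F{\left(C,M \right)} = \frac{3}{-6 + \sqrt{C^{2} + M^{2}}}$
$\frac{1}{\left(23 - -12\right) F{\left(-2,-6 \right)} 32} = \frac{1}{\left(23 - -12\right) \frac{3}{-6 + \sqrt{\left(-2\right)^{2} + \left(-6\right)^{2}}} \cdot 32} = \frac{1}{\left(23 + 12\right) \frac{3}{-6 + \sqrt{4 + 36}} \cdot 32} = \frac{1}{35 \frac{3}{-6 + \sqrt{40}} \cdot 32} = \frac{1}{35 \frac{3}{-6 + 2 \sqrt{10}} \cdot 32} = \frac{1}{\frac{105}{-6 + 2 \sqrt{10}} \cdot 32} = \frac{1}{3360 \frac{1}{-6 + 2 \sqrt{10}}} = - \frac{1}{560} + \frac{\sqrt{10}}{1680}$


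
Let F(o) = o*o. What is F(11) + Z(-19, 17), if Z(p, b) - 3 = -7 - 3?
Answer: 114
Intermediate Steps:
F(o) = o**2
Z(p, b) = -7 (Z(p, b) = 3 + (-7 - 3) = 3 - 10 = -7)
F(11) + Z(-19, 17) = 11**2 - 7 = 121 - 7 = 114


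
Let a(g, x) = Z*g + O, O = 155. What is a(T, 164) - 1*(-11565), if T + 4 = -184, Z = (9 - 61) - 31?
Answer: 27324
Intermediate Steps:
Z = -83 (Z = -52 - 31 = -83)
T = -188 (T = -4 - 184 = -188)
a(g, x) = 155 - 83*g (a(g, x) = -83*g + 155 = 155 - 83*g)
a(T, 164) - 1*(-11565) = (155 - 83*(-188)) - 1*(-11565) = (155 + 15604) + 11565 = 15759 + 11565 = 27324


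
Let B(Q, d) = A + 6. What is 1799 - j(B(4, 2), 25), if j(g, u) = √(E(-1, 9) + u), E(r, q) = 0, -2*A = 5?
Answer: 1794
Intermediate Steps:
A = -5/2 (A = -½*5 = -5/2 ≈ -2.5000)
B(Q, d) = 7/2 (B(Q, d) = -5/2 + 6 = 7/2)
j(g, u) = √u (j(g, u) = √(0 + u) = √u)
1799 - j(B(4, 2), 25) = 1799 - √25 = 1799 - 1*5 = 1799 - 5 = 1794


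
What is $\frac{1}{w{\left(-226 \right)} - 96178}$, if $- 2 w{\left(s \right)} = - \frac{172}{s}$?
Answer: $- \frac{113}{10868157} \approx -1.0397 \cdot 10^{-5}$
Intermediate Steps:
$w{\left(s \right)} = \frac{86}{s}$ ($w{\left(s \right)} = - \frac{\left(-172\right) \frac{1}{s}}{2} = \frac{86}{s}$)
$\frac{1}{w{\left(-226 \right)} - 96178} = \frac{1}{\frac{86}{-226} - 96178} = \frac{1}{86 \left(- \frac{1}{226}\right) - 96178} = \frac{1}{- \frac{43}{113} - 96178} = \frac{1}{- \frac{10868157}{113}} = - \frac{113}{10868157}$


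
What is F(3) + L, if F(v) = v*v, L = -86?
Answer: -77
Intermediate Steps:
F(v) = v²
F(3) + L = 3² - 86 = 9 - 86 = -77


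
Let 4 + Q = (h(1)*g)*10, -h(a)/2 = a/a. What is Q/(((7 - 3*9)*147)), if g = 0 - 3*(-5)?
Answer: 76/735 ≈ 0.10340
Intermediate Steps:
g = 15 (g = 0 + 15 = 15)
h(a) = -2 (h(a) = -2*a/a = -2*1 = -2)
Q = -304 (Q = -4 - 2*15*10 = -4 - 30*10 = -4 - 300 = -304)
Q/(((7 - 3*9)*147)) = -304*1/(147*(7 - 3*9)) = -304*1/(147*(7 - 27)) = -304/((-20*147)) = -304/(-2940) = -304*(-1/2940) = 76/735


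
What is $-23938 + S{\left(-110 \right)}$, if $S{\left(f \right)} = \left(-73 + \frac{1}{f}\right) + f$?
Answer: $- \frac{2653311}{110} \approx -24121.0$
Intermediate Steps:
$S{\left(f \right)} = -73 + f + \frac{1}{f}$
$-23938 + S{\left(-110 \right)} = -23938 - \left(183 + \frac{1}{110}\right) = -23938 - \frac{20131}{110} = - \frac{2653311}{110}$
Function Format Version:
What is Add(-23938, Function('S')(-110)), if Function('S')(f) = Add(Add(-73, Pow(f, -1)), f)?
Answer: Rational(-2653311, 110) ≈ -24121.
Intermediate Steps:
Function('S')(f) = Add(-73, f, Pow(f, -1))
Add(-23938, Function('S')(-110)) = Add(-23938, Add(-73, -110, Pow(-110, -1))) = Add(-23938, Add(-73, -110, Rational(-1, 110))) = Add(-23938, Rational(-20131, 110)) = Rational(-2653311, 110)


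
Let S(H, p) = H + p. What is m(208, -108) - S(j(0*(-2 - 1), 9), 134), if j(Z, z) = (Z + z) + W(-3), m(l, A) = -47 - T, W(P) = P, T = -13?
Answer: -174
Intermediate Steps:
m(l, A) = -34 (m(l, A) = -47 - 1*(-13) = -47 + 13 = -34)
j(Z, z) = -3 + Z + z (j(Z, z) = (Z + z) - 3 = -3 + Z + z)
m(208, -108) - S(j(0*(-2 - 1), 9), 134) = -34 - ((-3 + 0*(-2 - 1) + 9) + 134) = -34 - ((-3 + 0*(-3) + 9) + 134) = -34 - ((-3 + 0 + 9) + 134) = -34 - (6 + 134) = -34 - 1*140 = -34 - 140 = -174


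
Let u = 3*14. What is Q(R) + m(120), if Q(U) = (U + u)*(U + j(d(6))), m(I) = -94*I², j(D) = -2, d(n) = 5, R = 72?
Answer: -1345620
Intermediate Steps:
u = 42
Q(U) = (-2 + U)*(42 + U) (Q(U) = (U + 42)*(U - 2) = (42 + U)*(-2 + U) = (-2 + U)*(42 + U))
Q(R) + m(120) = (-84 + 72² + 40*72) - 94*120² = (-84 + 5184 + 2880) - 94*14400 = 7980 - 1353600 = -1345620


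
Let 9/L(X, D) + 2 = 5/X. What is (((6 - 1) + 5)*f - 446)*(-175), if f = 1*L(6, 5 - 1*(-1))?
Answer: 91550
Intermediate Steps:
L(X, D) = 9/(-2 + 5/X)
f = -54/7 (f = 1*(-9*6/(-5 + 2*6)) = 1*(-9*6/(-5 + 12)) = 1*(-9*6/7) = 1*(-9*6*⅐) = 1*(-54/7) = -54/7 ≈ -7.7143)
(((6 - 1) + 5)*f - 446)*(-175) = (((6 - 1) + 5)*(-54/7) - 446)*(-175) = ((5 + 5)*(-54/7) - 446)*(-175) = (10*(-54/7) - 446)*(-175) = (-540/7 - 446)*(-175) = -3662/7*(-175) = 91550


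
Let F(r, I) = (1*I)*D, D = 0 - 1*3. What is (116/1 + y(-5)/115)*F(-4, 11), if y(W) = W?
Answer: -88011/23 ≈ -3826.6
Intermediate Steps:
D = -3 (D = 0 - 3 = -3)
F(r, I) = -3*I (F(r, I) = (1*I)*(-3) = I*(-3) = -3*I)
(116/1 + y(-5)/115)*F(-4, 11) = (116/1 - 5/115)*(-3*11) = (116*1 - 5*1/115)*(-33) = (116 - 1/23)*(-33) = (2667/23)*(-33) = -88011/23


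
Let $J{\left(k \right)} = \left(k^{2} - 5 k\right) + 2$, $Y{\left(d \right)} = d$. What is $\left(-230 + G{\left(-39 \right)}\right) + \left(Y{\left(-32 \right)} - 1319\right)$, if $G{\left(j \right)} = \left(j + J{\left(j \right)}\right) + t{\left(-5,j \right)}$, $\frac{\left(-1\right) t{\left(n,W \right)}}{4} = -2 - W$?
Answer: $-50$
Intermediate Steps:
$J{\left(k \right)} = 2 + k^{2} - 5 k$
$t{\left(n,W \right)} = 8 + 4 W$ ($t{\left(n,W \right)} = - 4 \left(-2 - W\right) = 8 + 4 W$)
$G{\left(j \right)} = 10 + j^{2}$ ($G{\left(j \right)} = \left(j + \left(2 + j^{2} - 5 j\right)\right) + \left(8 + 4 j\right) = \left(2 + j^{2} - 4 j\right) + \left(8 + 4 j\right) = 10 + j^{2}$)
$\left(-230 + G{\left(-39 \right)}\right) + \left(Y{\left(-32 \right)} - 1319\right) = \left(-230 + \left(10 + \left(-39\right)^{2}\right)\right) - 1351 = \left(-230 + \left(10 + 1521\right)\right) - 1351 = \left(-230 + 1531\right) - 1351 = 1301 - 1351 = -50$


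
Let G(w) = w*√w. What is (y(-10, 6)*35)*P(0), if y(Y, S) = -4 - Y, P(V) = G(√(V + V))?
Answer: 0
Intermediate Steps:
G(w) = w^(3/2)
P(V) = 2^(¾)*V^(¾) (P(V) = (√(V + V))^(3/2) = (√(2*V))^(3/2) = (√2*√V)^(3/2) = 2^(¾)*V^(¾))
(y(-10, 6)*35)*P(0) = ((-4 - 1*(-10))*35)*(2^(¾)*0^(¾)) = ((-4 + 10)*35)*(2^(¾)*0) = (6*35)*0 = 210*0 = 0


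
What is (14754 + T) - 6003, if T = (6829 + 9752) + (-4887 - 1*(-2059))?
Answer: 22504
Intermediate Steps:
T = 13753 (T = 16581 + (-4887 + 2059) = 16581 - 2828 = 13753)
(14754 + T) - 6003 = (14754 + 13753) - 6003 = 28507 - 6003 = 22504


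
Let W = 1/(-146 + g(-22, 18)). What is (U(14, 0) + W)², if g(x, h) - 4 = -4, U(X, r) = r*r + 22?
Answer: 10310521/21316 ≈ 483.70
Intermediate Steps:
U(X, r) = 22 + r² (U(X, r) = r² + 22 = 22 + r²)
g(x, h) = 0 (g(x, h) = 4 - 4 = 0)
W = -1/146 (W = 1/(-146 + 0) = 1/(-146) = -1/146 ≈ -0.0068493)
(U(14, 0) + W)² = ((22 + 0²) - 1/146)² = ((22 + 0) - 1/146)² = (22 - 1/146)² = (3211/146)² = 10310521/21316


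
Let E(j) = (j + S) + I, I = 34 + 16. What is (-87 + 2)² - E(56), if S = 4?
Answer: 7115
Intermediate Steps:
I = 50
E(j) = 54 + j (E(j) = (j + 4) + 50 = (4 + j) + 50 = 54 + j)
(-87 + 2)² - E(56) = (-87 + 2)² - (54 + 56) = (-85)² - 1*110 = 7225 - 110 = 7115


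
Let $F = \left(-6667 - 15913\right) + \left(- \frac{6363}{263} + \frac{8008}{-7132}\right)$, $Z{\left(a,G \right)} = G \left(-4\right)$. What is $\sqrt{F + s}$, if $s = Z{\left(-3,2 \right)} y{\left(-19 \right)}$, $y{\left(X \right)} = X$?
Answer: $\frac{7 i \sqrt{100762423904407}}{468929} \approx 149.84 i$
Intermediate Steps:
$Z{\left(a,G \right)} = - 4 G$
$F = - \frac{10600288575}{468929}$ ($F = -22580 + \left(\left(-6363\right) \frac{1}{263} + 8008 \left(- \frac{1}{7132}\right)\right) = -22580 - \frac{11871755}{468929} = - \frac{10600288575}{468929} \approx -22605.0$)
$s = 152$ ($s = \left(-4\right) 2 \left(-19\right) = \left(-8\right) \left(-19\right) = 152$)
$\sqrt{F + s} = \sqrt{- \frac{10600288575}{468929} + 152} = \sqrt{- \frac{10529011367}{468929}} = \frac{7 i \sqrt{100762423904407}}{468929}$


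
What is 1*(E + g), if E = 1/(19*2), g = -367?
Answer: -13945/38 ≈ -366.97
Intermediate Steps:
E = 1/38 ≈ 0.026316
1*(E + g) = 1*(1/38 - 367) = 1*(-13945/38) = -13945/38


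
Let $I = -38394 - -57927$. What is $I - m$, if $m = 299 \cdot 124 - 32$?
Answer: $-17511$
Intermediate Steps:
$I = 19533$ ($I = -38394 + 57927 = 19533$)
$m = 37044$ ($m = 37076 - 32 = 37044$)
$I - m = 19533 - 37044 = -17511$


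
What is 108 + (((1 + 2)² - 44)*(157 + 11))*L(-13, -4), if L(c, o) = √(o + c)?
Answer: 108 - 5880*I*√17 ≈ 108.0 - 24244.0*I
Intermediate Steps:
L(c, o) = √(c + o)
108 + (((1 + 2)² - 44)*(157 + 11))*L(-13, -4) = 108 + (((1 + 2)² - 44)*(157 + 11))*√(-13 - 4) = 108 + ((3² - 44)*168)*√(-17) = 108 + ((9 - 44)*168)*(I*√17) = 108 + (-35*168)*(I*√17) = 108 - 5880*I*√17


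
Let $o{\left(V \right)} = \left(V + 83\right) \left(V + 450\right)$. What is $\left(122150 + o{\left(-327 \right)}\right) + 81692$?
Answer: $173830$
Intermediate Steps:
$o{\left(V \right)} = \left(83 + V\right) \left(450 + V\right)$
$\left(122150 + o{\left(-327 \right)}\right) + 81692 = \left(122150 + \left(37350 + \left(-327\right)^{2} + 533 \left(-327\right)\right)\right) + 81692 = \left(122150 + \left(37350 + 106929 - 174291\right)\right) + 81692 = \left(122150 - 30012\right) + 81692 = 92138 + 81692 = 173830$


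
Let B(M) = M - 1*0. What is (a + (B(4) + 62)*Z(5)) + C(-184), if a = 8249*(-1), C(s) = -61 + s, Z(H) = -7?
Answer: -8956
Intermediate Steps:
B(M) = M (B(M) = M + 0 = M)
a = -8249
(a + (B(4) + 62)*Z(5)) + C(-184) = (-8249 + (4 + 62)*(-7)) + (-61 - 184) = (-8249 + 66*(-7)) - 245 = (-8249 - 462) - 245 = -8711 - 245 = -8956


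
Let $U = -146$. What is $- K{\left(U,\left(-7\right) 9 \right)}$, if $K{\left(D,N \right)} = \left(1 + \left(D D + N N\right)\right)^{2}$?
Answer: $-639381796$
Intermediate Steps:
$K{\left(D,N \right)} = \left(1 + D^{2} + N^{2}\right)^{2}$ ($K{\left(D,N \right)} = \left(1 + \left(D^{2} + N^{2}\right)\right)^{2} = \left(1 + D^{2} + N^{2}\right)^{2}$)
$- K{\left(U,\left(-7\right) 9 \right)} = - \left(1 + \left(-146\right)^{2} + \left(\left(-7\right) 9\right)^{2}\right)^{2} = - \left(1 + 21316 + \left(-63\right)^{2}\right)^{2} = - \left(1 + 21316 + 3969\right)^{2} = - 25286^{2} = \left(-1\right) 639381796 = -639381796$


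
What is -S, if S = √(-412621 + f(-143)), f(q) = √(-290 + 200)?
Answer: -√(-412621 + 3*I*√10) ≈ -0.0073844 - 642.36*I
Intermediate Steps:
f(q) = 3*I*√10 (f(q) = √(-90) = 3*I*√10)
S = √(-412621 + 3*I*√10) ≈ 0.007 + 642.36*I
-S = -√(-412621 + 3*I*√10)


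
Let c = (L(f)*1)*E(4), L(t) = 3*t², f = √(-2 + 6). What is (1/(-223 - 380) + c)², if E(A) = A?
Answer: 837697249/363609 ≈ 2303.8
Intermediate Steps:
f = 2 (f = √4 = 2)
c = 48 (c = ((3*2²)*1)*4 = ((3*4)*1)*4 = (12*1)*4 = 12*4 = 48)
(1/(-223 - 380) + c)² = (1/(-223 - 380) + 48)² = (1/(-603) + 48)² = (-1/603 + 48)² = (28943/603)² = 837697249/363609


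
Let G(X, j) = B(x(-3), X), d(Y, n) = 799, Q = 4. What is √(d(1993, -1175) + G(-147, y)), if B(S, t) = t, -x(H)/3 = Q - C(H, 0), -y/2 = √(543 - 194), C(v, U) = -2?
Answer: 2*√163 ≈ 25.534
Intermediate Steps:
y = -2*√349 (y = -2*√(543 - 194) = -2*√349 ≈ -37.363)
x(H) = -18 (x(H) = -3*(4 - 1*(-2)) = -3*(4 + 2) = -3*6 = -18)
G(X, j) = X
√(d(1993, -1175) + G(-147, y)) = √(799 - 147) = √652 = 2*√163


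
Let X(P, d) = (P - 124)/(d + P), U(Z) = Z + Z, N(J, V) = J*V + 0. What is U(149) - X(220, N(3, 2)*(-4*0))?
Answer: 16366/55 ≈ 297.56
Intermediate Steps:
N(J, V) = J*V
U(Z) = 2*Z
X(P, d) = (-124 + P)/(P + d)
U(149) - X(220, N(3, 2)*(-4*0)) = 2*149 - (-124 + 220)/(220 + (3*2)*(-4*0)) = 298 - 96/(220 + 6*0) = 298 - 96/(220 + 0) = 298 - 96/220 = 298 - 1*24/55 = 298 - 24/55 = 16366/55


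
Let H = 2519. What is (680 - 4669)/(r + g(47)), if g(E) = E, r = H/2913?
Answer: -11619957/139430 ≈ -83.339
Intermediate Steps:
r = 2519/2913 ≈ 0.86474
(680 - 4669)/(r + g(47)) = (680 - 4669)/(2519/2913 + 47) = -3989/139430/2913 = -3989*2913/139430 = -11619957/139430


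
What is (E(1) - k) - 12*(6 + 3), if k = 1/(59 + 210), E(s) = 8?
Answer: -26901/269 ≈ -100.00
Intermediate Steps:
k = 1/269 ≈ 0.0037175
(E(1) - k) - 12*(6 + 3) = (8 - 1*1/269) - 12*(6 + 3) = (8 - 1/269) - 12*9 = 2151/269 - 1*108 = 2151/269 - 108 = -26901/269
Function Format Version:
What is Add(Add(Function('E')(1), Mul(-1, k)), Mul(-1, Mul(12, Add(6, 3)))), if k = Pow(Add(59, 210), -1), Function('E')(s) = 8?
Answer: Rational(-26901, 269) ≈ -100.00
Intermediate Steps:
k = Rational(1, 269) (k = Pow(269, -1) = Rational(1, 269) ≈ 0.0037175)
Add(Add(Function('E')(1), Mul(-1, k)), Mul(-1, Mul(12, Add(6, 3)))) = Add(Add(8, Mul(-1, Rational(1, 269))), Mul(-1, Mul(12, Add(6, 3)))) = Add(Add(8, Rational(-1, 269)), Mul(-1, Mul(12, 9))) = Add(Rational(2151, 269), Mul(-1, 108)) = Add(Rational(2151, 269), -108) = Rational(-26901, 269)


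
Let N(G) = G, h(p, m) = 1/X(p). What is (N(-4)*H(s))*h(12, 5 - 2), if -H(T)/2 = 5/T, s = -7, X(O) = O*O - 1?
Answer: -40/1001 ≈ -0.039960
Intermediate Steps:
X(O) = -1 + O**2 (X(O) = O**2 - 1 = -1 + O**2)
h(p, m) = 1/(-1 + p**2)
H(T) = -10/T
(N(-4)*H(s))*h(12, 5 - 2) = (-(-40)/(-7))/(-1 + 12**2) = (-(-40)*(-1)/7)/(-1 + 144) = -4*10/7/143 = -40/7*1/143 = -40/1001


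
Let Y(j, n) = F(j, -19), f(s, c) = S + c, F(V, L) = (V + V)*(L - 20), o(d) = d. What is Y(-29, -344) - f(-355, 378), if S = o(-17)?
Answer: 1901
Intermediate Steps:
S = -17
F(V, L) = 2*V*(-20 + L) (F(V, L) = (2*V)*(-20 + L) = 2*V*(-20 + L))
f(s, c) = -17 + c
Y(j, n) = -78*j (Y(j, n) = 2*j*(-20 - 19) = 2*j*(-39) = -78*j)
Y(-29, -344) - f(-355, 378) = -78*(-29) - (-17 + 378) = 2262 - 1*361 = 2262 - 361 = 1901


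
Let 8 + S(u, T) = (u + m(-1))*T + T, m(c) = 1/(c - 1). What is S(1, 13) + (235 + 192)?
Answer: 877/2 ≈ 438.50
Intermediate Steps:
m(c) = 1/(-1 + c)
S(u, T) = -8 + T + T*(-1/2 + u) (S(u, T) = -8 + ((u + 1/(-1 - 1))*T + T) = -8 + ((u + 1/(-2))*T + T) = -8 + ((u - 1/2)*T + T) = -8 + ((-1/2 + u)*T + T) = -8 + (T*(-1/2 + u) + T) = -8 + (T + T*(-1/2 + u)) = -8 + T + T*(-1/2 + u))
S(1, 13) + (235 + 192) = (-8 + (1/2)*13 + 13*1) + (235 + 192) = (-8 + 13/2 + 13) + 427 = 23/2 + 427 = 877/2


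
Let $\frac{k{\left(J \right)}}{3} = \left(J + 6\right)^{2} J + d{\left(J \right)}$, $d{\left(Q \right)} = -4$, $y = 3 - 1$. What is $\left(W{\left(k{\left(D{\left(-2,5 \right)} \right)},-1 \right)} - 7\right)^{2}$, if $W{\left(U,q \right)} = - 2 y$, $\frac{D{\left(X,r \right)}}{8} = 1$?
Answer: $121$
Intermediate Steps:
$D{\left(X,r \right)} = 8$ ($D{\left(X,r \right)} = 8 \cdot 1 = 8$)
$y = 2$
$k{\left(J \right)} = -12 + 3 J \left(6 + J\right)^{2}$ ($k{\left(J \right)} = 3 \left(\left(J + 6\right)^{2} J - 4\right) = 3 \left(\left(6 + J\right)^{2} J - 4\right) = 3 \left(J \left(6 + J\right)^{2} - 4\right) = 3 \left(-4 + J \left(6 + J\right)^{2}\right) = -12 + 3 J \left(6 + J\right)^{2}$)
$W{\left(U,q \right)} = -4$ ($W{\left(U,q \right)} = \left(-2\right) 2 = -4$)
$\left(W{\left(k{\left(D{\left(-2,5 \right)} \right)},-1 \right)} - 7\right)^{2} = \left(-4 - 7\right)^{2} = \left(-11\right)^{2} = 121$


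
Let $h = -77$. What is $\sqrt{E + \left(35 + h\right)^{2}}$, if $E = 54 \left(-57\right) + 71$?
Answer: $i \sqrt{1243} \approx 35.256 i$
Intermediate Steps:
$E = -3007$ ($E = -3078 + 71 = -3007$)
$\sqrt{E + \left(35 + h\right)^{2}} = \sqrt{-3007 + \left(35 - 77\right)^{2}} = \sqrt{-3007 + \left(-42\right)^{2}} = \sqrt{-3007 + 1764} = \sqrt{-1243} = i \sqrt{1243}$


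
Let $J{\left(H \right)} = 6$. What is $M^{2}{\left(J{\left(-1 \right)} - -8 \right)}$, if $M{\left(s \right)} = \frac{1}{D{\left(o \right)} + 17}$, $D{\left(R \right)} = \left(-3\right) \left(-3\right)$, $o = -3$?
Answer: $\frac{1}{676} \approx 0.0014793$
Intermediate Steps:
$D{\left(R \right)} = 9$
$M{\left(s \right)} = \frac{1}{26}$ ($M{\left(s \right)} = \frac{1}{9 + 17} = \frac{1}{26}$)
$M^{2}{\left(J{\left(-1 \right)} - -8 \right)} = \left(\frac{1}{26}\right)^{2} = \frac{1}{676}$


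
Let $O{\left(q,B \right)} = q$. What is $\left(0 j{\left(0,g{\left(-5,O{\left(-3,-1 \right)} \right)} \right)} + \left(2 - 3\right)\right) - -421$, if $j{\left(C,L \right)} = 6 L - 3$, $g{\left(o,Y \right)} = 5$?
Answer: $420$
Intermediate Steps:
$j{\left(C,L \right)} = -3 + 6 L$
$\left(0 j{\left(0,g{\left(-5,O{\left(-3,-1 \right)} \right)} \right)} + \left(2 - 3\right)\right) - -421 = \left(0 \left(-3 + 6 \cdot 5\right) + \left(2 - 3\right)\right) - -421 = \left(0 \left(-3 + 30\right) + \left(2 - 3\right)\right) + 421 = \left(0 \cdot 27 - 1\right) + 421 = \left(0 - 1\right) + 421 = -1 + 421 = 420$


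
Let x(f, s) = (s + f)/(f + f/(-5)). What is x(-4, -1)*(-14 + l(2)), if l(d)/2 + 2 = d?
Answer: -175/8 ≈ -21.875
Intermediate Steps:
l(d) = -4 + 2*d
x(f, s) = 5*(f + s)/(4*f) (x(f, s) = (f + s)/(f + f*(-⅕)) = (f + s)/(f - f/5) = (f + s)/((4*f/5)) = (f + s)*(5/(4*f)) = 5*(f + s)/(4*f))
x(-4, -1)*(-14 + l(2)) = ((5/4)*(-4 - 1)/(-4))*(-14 + (-4 + 2*2)) = ((5/4)*(-¼)*(-5))*(-14 + (-4 + 4)) = 25*(-14 + 0)/16 = (25/16)*(-14) = -175/8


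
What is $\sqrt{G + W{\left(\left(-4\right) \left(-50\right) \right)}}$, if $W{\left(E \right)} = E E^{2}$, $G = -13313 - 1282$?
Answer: $\sqrt{7985405} \approx 2825.8$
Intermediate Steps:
$G = -14595$
$W{\left(E \right)} = E^{3}$
$\sqrt{G + W{\left(\left(-4\right) \left(-50\right) \right)}} = \sqrt{-14595 + \left(\left(-4\right) \left(-50\right)\right)^{3}} = \sqrt{-14595 + 200^{3}} = \sqrt{-14595 + 8000000} = \sqrt{7985405}$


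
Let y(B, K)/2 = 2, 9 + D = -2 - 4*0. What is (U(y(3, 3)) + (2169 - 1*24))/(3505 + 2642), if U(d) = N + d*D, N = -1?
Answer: 700/2049 ≈ 0.34163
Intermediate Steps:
D = -11 (D = -9 + (-2 - 4*0) = -9 + (-2 + 0) = -9 - 2 = -11)
y(B, K) = 4 (y(B, K) = 2*2 = 4)
U(d) = -1 - 11*d (U(d) = -1 + d*(-11) = -1 - 11*d)
(U(y(3, 3)) + (2169 - 1*24))/(3505 + 2642) = ((-1 - 11*4) + (2169 - 1*24))/(3505 + 2642) = ((-1 - 44) + (2169 - 24))/6147 = (-45 + 2145)*(1/6147) = 2100*(1/6147) = 700/2049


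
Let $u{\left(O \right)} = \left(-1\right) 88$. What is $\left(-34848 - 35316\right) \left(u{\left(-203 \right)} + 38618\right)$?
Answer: $-2703418920$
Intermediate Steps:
$u{\left(O \right)} = -88$
$\left(-34848 - 35316\right) \left(u{\left(-203 \right)} + 38618\right) = \left(-34848 - 35316\right) \left(-88 + 38618\right) = \left(-70164\right) 38530 = -2703418920$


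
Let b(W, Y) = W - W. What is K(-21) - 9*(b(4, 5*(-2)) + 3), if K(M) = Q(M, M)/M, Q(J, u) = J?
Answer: -26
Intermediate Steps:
b(W, Y) = 0
K(M) = 1 (K(M) = M/M = 1)
K(-21) - 9*(b(4, 5*(-2)) + 3) = 1 - 9*(0 + 3) = 1 - 9*3 = 1 - 1*27 = 1 - 27 = -26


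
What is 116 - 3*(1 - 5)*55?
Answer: 776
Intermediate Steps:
116 - 3*(1 - 5)*55 = 116 - 3*(-4)*55 = 116 + 12*55 = 116 + 660 = 776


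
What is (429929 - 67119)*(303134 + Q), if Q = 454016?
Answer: 274701591500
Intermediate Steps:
(429929 - 67119)*(303134 + Q) = (429929 - 67119)*(303134 + 454016) = 362810*757150 = 274701591500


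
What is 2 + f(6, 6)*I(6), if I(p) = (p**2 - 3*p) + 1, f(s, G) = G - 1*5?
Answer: 21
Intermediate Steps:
f(s, G) = -5 + G (f(s, G) = G - 5 = -5 + G)
I(p) = 1 + p**2 - 3*p
2 + f(6, 6)*I(6) = 2 + (-5 + 6)*(1 + 6**2 - 3*6) = 2 + 1*(1 + 36 - 18) = 2 + 1*19 = 2 + 19 = 21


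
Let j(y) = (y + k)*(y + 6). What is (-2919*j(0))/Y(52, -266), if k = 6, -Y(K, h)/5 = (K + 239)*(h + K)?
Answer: -17514/51895 ≈ -0.33749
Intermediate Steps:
Y(K, h) = -5*(239 + K)*(K + h) (Y(K, h) = -5*(K + 239)*(h + K) = -5*(239 + K)*(K + h))
j(y) = (6 + y)² (j(y) = (y + 6)*(y + 6) = (6 + y)*(6 + y) = (6 + y)²)
(-2919*j(0))/Y(52, -266) = (-2919*(36 + 0² + 12*0))/(-1195*52 - 1195*(-266) - 5*52² - 5*52*(-266)) = (-2919*(36 + 0 + 0))/(-62140 + 317870 - 5*2704 + 69160) = (-2919*36)/(-62140 + 317870 - 13520 + 69160) = -105084/311370 = -105084*1/311370 = -17514/51895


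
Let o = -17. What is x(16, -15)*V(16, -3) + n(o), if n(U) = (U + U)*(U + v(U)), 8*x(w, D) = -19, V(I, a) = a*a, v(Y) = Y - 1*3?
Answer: 9893/8 ≈ 1236.6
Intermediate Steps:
v(Y) = -3 + Y (v(Y) = Y - 3 = -3 + Y)
V(I, a) = a**2
x(w, D) = -19/8 (x(w, D) = (1/8)*(-19) = -19/8)
n(U) = 2*U*(-3 + 2*U) (n(U) = (U + U)*(U + (-3 + U)) = (2*U)*(-3 + 2*U) = 2*U*(-3 + 2*U))
x(16, -15)*V(16, -3) + n(o) = -19/8*(-3)**2 + 2*(-17)*(-3 + 2*(-17)) = -19/8*9 + 2*(-17)*(-3 - 34) = -171/8 + 2*(-17)*(-37) = -171/8 + 1258 = 9893/8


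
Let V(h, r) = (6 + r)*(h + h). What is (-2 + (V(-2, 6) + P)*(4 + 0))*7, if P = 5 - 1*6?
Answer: -1386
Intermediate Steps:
P = -1 (P = 5 - 6 = -1)
V(h, r) = 2*h*(6 + r) (V(h, r) = (6 + r)*(2*h) = 2*h*(6 + r))
(-2 + (V(-2, 6) + P)*(4 + 0))*7 = (-2 + (2*(-2)*(6 + 6) - 1)*(4 + 0))*7 = (-2 + (2*(-2)*12 - 1)*4)*7 = (-2 + (-48 - 1)*4)*7 = (-2 - 49*4)*7 = (-2 - 196)*7 = -198*7 = -1386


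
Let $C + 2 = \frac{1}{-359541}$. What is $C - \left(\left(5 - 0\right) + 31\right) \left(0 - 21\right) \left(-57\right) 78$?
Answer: $- \frac{1208481299299}{359541} \approx -3.3612 \cdot 10^{6}$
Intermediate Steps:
$C = - \frac{719083}{359541}$ ($C = -2 + \frac{1}{-359541} = -2 - \frac{1}{359541} = - \frac{719083}{359541} \approx -2.0$)
$C - \left(\left(5 - 0\right) + 31\right) \left(0 - 21\right) \left(-57\right) 78 = - \frac{719083}{359541} - \left(\left(5 - 0\right) + 31\right) \left(0 - 21\right) \left(-57\right) 78 = - \frac{719083}{359541} - \left(\left(5 + 0\right) + 31\right) \left(-21\right) \left(-57\right) 78 = - \frac{719083}{359541} - \left(5 + 31\right) \left(-21\right) \left(-57\right) 78 = - \frac{719083}{359541} - 36 \left(-21\right) \left(-57\right) 78 = - \frac{719083}{359541} - \left(-756\right) \left(-57\right) 78 = - \frac{719083}{359541} - 43092 \cdot 78 = - \frac{719083}{359541} - 3361176 = - \frac{1208481299299}{359541}$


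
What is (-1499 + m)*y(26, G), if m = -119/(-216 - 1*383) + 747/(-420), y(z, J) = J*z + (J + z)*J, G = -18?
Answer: 19253310543/20965 ≈ 9.1836e+5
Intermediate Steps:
y(z, J) = J*z + J*(J + z)
m = -132491/83860 (m = -119/(-216 - 383) + 747*(-1/420) = -119/(-599) - 249/140 = -119*(-1/599) - 249/140 = 119/599 - 249/140 = -132491/83860 ≈ -1.5799)
(-1499 + m)*y(26, G) = (-1499 - 132491/83860)*(-18*(-18 + 2*26)) = -(-1132547679)*(-18 + 52)/41930 = -(-1132547679)*34/41930 = -125838631/83860*(-612) = 19253310543/20965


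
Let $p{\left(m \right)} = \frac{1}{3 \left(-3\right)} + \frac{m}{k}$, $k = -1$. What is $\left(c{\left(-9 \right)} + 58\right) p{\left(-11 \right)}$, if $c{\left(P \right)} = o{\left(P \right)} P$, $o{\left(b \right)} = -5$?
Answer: $\frac{10094}{9} \approx 1121.6$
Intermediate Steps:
$p{\left(m \right)} = - \frac{1}{9} - m$ ($p{\left(m \right)} = \frac{1}{3 \left(-3\right)} + \frac{m}{-1} = \frac{1}{3} \left(- \frac{1}{3}\right) + m \left(-1\right) = - \frac{1}{9} - m$)
$c{\left(P \right)} = - 5 P$
$\left(c{\left(-9 \right)} + 58\right) p{\left(-11 \right)} = \left(\left(-5\right) \left(-9\right) + 58\right) \left(- \frac{1}{9} - -11\right) = \left(45 + 58\right) \left(- \frac{1}{9} + 11\right) = 103 \cdot \frac{98}{9} = \frac{10094}{9}$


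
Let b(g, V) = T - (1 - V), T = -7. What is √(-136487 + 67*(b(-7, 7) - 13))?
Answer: 5*I*√5497 ≈ 370.71*I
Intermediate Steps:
b(g, V) = -8 + V (b(g, V) = -7 - (1 - V) = -7 + (-1 + V) = -8 + V)
√(-136487 + 67*(b(-7, 7) - 13)) = √(-136487 + 67*((-8 + 7) - 13)) = √(-136487 + 67*(-1 - 13)) = √(-136487 + 67*(-14)) = √(-136487 - 938) = √(-137425) = 5*I*√5497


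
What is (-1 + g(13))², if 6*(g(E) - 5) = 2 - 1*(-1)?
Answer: 81/4 ≈ 20.250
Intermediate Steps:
g(E) = 11/2 (g(E) = 5 + (2 - 1*(-1))/6 = 5 + (2 + 1)/6 = 5 + (⅙)*3 = 5 + ½ = 11/2)
(-1 + g(13))² = (-1 + 11/2)² = (9/2)² = 81/4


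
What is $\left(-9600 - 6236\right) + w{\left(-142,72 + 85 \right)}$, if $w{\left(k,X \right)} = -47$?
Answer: $-15883$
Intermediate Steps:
$\left(-9600 - 6236\right) + w{\left(-142,72 + 85 \right)} = \left(-9600 - 6236\right) - 47 = -15836 - 47 = -15883$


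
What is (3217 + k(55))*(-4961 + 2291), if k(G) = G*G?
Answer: -16666140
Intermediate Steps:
k(G) = G²
(3217 + k(55))*(-4961 + 2291) = (3217 + 55²)*(-4961 + 2291) = (3217 + 3025)*(-2670) = 6242*(-2670) = -16666140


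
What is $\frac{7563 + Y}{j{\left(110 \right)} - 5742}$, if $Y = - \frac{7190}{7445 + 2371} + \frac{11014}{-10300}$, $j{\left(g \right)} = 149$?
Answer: $- \frac{95559178997}{70684893300} \approx -1.3519$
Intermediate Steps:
$Y = - \frac{22771303}{12638100}$ ($Y = - \frac{7190}{9816} + 11014 \left(- \frac{1}{10300}\right) = \left(-7190\right) \frac{1}{9816} - \frac{5507}{5150} = - \frac{3595}{4908} - \frac{5507}{5150} = - \frac{22771303}{12638100} \approx -1.8018$)
$\frac{7563 + Y}{j{\left(110 \right)} - 5742} = \frac{7563 - \frac{22771303}{12638100}}{149 - 5742} = \frac{95559178997}{12638100 \left(-5593\right)} = \frac{95559178997}{12638100} \left(- \frac{1}{5593}\right) = - \frac{95559178997}{70684893300}$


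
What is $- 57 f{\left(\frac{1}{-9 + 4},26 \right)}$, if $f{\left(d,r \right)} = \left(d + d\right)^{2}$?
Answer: $- \frac{228}{25} \approx -9.12$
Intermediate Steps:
$f{\left(d,r \right)} = 4 d^{2}$ ($f{\left(d,r \right)} = \left(2 d\right)^{2} = 4 d^{2}$)
$- 57 f{\left(\frac{1}{-9 + 4},26 \right)} = - 57 \cdot 4 \left(\frac{1}{-9 + 4}\right)^{2} = - 57 \cdot 4 \left(\frac{1}{-5}\right)^{2} = - 57 \cdot 4 \left(- \frac{1}{5}\right)^{2} = - 57 \cdot 4 \cdot \frac{1}{25} = \left(-57\right) \frac{4}{25} = - \frac{228}{25}$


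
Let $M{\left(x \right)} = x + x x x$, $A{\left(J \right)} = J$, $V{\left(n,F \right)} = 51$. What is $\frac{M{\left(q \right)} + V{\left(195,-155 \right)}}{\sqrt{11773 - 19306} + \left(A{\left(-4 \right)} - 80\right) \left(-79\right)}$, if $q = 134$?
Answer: $\frac{5322711268}{14681343} - \frac{2406289 i \sqrt{93}}{4893781} \approx 362.55 - 4.7418 i$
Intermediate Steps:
$M{\left(x \right)} = x + x^{3}$ ($M{\left(x \right)} = x + x^{2} x = x + x^{3}$)
$\frac{M{\left(q \right)} + V{\left(195,-155 \right)}}{\sqrt{11773 - 19306} + \left(A{\left(-4 \right)} - 80\right) \left(-79\right)} = \frac{\left(134 + 134^{3}\right) + 51}{\sqrt{11773 - 19306} + \left(-4 - 80\right) \left(-79\right)} = \frac{\left(134 + 2406104\right) + 51}{\sqrt{-7533} - -6636} = \frac{2406238 + 51}{9 i \sqrt{93} + 6636} = \frac{2406289}{6636 + 9 i \sqrt{93}}$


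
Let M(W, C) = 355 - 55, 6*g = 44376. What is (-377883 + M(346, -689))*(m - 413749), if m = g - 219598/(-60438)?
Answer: 1545506563468388/10073 ≈ 1.5343e+11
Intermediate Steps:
g = 7396 (g = (⅙)*44376 = 7396)
m = 223609523/30219 (m = 7396 - 219598/(-60438) = 7396 - 219598*(-1)/60438 = 7396 - 1*(-109799/30219) = 7396 + 109799/30219 = 223609523/30219 ≈ 7399.6)
M(W, C) = 300
(-377883 + M(346, -689))*(m - 413749) = (-377883 + 300)*(223609523/30219 - 413749) = -377583*(-12279471508/30219) = 1545506563468388/10073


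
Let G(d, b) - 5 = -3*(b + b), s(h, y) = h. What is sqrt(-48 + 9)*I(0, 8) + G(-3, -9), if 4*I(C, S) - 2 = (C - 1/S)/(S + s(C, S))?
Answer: 59 + 127*I*sqrt(39)/256 ≈ 59.0 + 3.0981*I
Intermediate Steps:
I(C, S) = 1/2 + (C - 1/S)/(4*(C + S)) (I(C, S) = 1/2 + ((C - 1/S)/(S + C))/4 = 1/2 + ((C - 1/S)/(C + S))/4 = 1/2 + (C - 1/S)/(4*(C + S)))
G(d, b) = 5 - 6*b (G(d, b) = 5 - 3*(b + b) = 5 - 6*b)
sqrt(-48 + 9)*I(0, 8) + G(-3, -9) = sqrt(-48 + 9)*((1/4)*(-1 + 2*8**2 + 3*0*8)/(8*(0 + 8))) + (5 - 6*(-9)) = sqrt(-39)*((1/4)*(1/8)*(-1 + 2*64 + 0)/8) + (5 + 54) = (I*sqrt(39))*((1/4)*(1/8)*(1/8)*(-1 + 128 + 0)) + 59 = (I*sqrt(39))*((1/4)*(1/8)*(1/8)*127) + 59 = (I*sqrt(39))*(127/256) + 59 = 127*I*sqrt(39)/256 + 59 = 59 + 127*I*sqrt(39)/256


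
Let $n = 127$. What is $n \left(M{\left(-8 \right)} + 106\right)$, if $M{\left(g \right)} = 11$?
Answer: $14859$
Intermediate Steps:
$n \left(M{\left(-8 \right)} + 106\right) = 127 \left(11 + 106\right) = 127 \cdot 117 = 14859$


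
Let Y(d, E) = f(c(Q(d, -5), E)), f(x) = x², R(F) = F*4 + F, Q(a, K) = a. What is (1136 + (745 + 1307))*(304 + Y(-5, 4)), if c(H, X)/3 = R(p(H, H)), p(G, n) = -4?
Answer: 12445952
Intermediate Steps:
R(F) = 5*F (R(F) = 4*F + F = 5*F)
c(H, X) = -60 (c(H, X) = 3*(5*(-4)) = 3*(-20) = -60)
Y(d, E) = 3600 (Y(d, E) = (-60)² = 3600)
(1136 + (745 + 1307))*(304 + Y(-5, 4)) = (1136 + (745 + 1307))*(304 + 3600) = (1136 + 2052)*3904 = 3188*3904 = 12445952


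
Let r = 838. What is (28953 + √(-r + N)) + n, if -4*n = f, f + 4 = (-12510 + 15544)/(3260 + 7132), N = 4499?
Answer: 601778419/20784 + √3661 ≈ 29014.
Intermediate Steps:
f = -19267/5196 (f = -4 + (-12510 + 15544)/(3260 + 7132) = -4 + 3034/10392 = -4 + 3034*(1/10392) = -4 + 1517/5196 = -19267/5196 ≈ -3.7080)
n = 19267/20784 (n = -¼*(-19267/5196) = 19267/20784 ≈ 0.92701)
(28953 + √(-r + N)) + n = (28953 + √(-1*838 + 4499)) + 19267/20784 = (28953 + √(-838 + 4499)) + 19267/20784 = (28953 + √3661) + 19267/20784 = 601778419/20784 + √3661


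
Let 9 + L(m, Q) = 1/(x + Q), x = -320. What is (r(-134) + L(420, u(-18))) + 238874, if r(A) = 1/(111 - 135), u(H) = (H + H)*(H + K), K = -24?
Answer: 427090547/1788 ≈ 2.3887e+5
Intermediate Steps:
u(H) = 2*H*(-24 + H) (u(H) = (H + H)*(H - 24) = (2*H)*(-24 + H) = 2*H*(-24 + H))
L(m, Q) = -9 + 1/(-320 + Q)
r(A) = -1/24 (r(A) = 1/(-24) = -1/24)
(r(-134) + L(420, u(-18))) + 238874 = (-1/24 + (2881 - 18*(-18)*(-24 - 18))/(-320 + 2*(-18)*(-24 - 18))) + 238874 = (-1/24 + (2881 - 18*(-18)*(-42))/(-320 + 2*(-18)*(-42))) + 238874 = (-1/24 + (2881 - 9*1512)/(-320 + 1512)) + 238874 = (-1/24 + (2881 - 13608)/1192) + 238874 = (-1/24 + (1/1192)*(-10727)) + 238874 = (-1/24 - 10727/1192) + 238874 = -16165/1788 + 238874 = 427090547/1788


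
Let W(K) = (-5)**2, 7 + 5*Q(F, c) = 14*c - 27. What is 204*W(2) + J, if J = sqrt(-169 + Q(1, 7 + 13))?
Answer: 5100 + I*sqrt(2995)/5 ≈ 5100.0 + 10.945*I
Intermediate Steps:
Q(F, c) = -34/5 + 14*c/5 (Q(F, c) = -7/5 + (14*c - 27)/5 = -7/5 + (-27 + 14*c)/5 = -7/5 + (-27/5 + 14*c/5) = -34/5 + 14*c/5)
W(K) = 25
J = I*sqrt(2995)/5 (J = sqrt(-169 + (-34/5 + 14*(7 + 13)/5)) = sqrt(-169 + (-34/5 + (14/5)*20)) = sqrt(-169 + (-34/5 + 56)) = sqrt(-169 + 246/5) = sqrt(-599/5) = I*sqrt(2995)/5 ≈ 10.945*I)
204*W(2) + J = 204*25 + I*sqrt(2995)/5 = 5100 + I*sqrt(2995)/5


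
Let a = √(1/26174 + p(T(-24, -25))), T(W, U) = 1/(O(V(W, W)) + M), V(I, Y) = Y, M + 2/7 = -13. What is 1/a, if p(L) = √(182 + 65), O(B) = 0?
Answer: √26174/√(1 + 26174*√247) ≈ 0.25225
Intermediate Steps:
M = -93/7 (M = -2/7 - 13 = -93/7 ≈ -13.286)
T(W, U) = -7/93 (T(W, U) = 1/(0 - 93/7) = 1/(-93/7) = -7/93)
p(L) = √247
a = √(1/26174 + √247) ≈ 3.9644
1/a = 1/(√(26174 + 685078276*√247)/26174) = 26174/√(26174 + 685078276*√247)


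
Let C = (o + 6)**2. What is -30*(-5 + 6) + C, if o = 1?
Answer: 19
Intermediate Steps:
C = 49 (C = (1 + 6)**2 = 7**2 = 49)
-30*(-5 + 6) + C = -30*(-5 + 6) + 49 = -30 + 49 = 19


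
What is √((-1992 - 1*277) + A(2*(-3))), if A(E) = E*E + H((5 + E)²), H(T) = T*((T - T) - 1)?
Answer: I*√2234 ≈ 47.265*I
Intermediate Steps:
H(T) = -T (H(T) = T*(0 - 1) = T*(-1) = -T)
A(E) = E² - (5 + E)² (A(E) = E*E - (5 + E)² = E² - (5 + E)²)
√((-1992 - 1*277) + A(2*(-3))) = √((-1992 - 1*277) + (-25 - 20*(-3))) = √((-1992 - 277) + (-25 - 10*(-6))) = √(-2269 + (-25 + 60)) = √(-2269 + 35) = √(-2234) = I*√2234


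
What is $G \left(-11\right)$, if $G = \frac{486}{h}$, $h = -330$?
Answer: $\frac{81}{5} \approx 16.2$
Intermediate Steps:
$G = - \frac{81}{55}$ ($G = \frac{486}{-330} = 486 \left(- \frac{1}{330}\right) = - \frac{81}{55} \approx -1.4727$)
$G \left(-11\right) = \left(- \frac{81}{55}\right) \left(-11\right) = \frac{81}{5}$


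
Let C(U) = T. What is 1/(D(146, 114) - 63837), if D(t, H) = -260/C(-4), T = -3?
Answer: -3/191251 ≈ -1.5686e-5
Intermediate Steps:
C(U) = -3
D(t, H) = 260/3 (D(t, H) = -260/(-3) = -260*(-1/3) = 260/3)
1/(D(146, 114) - 63837) = 1/(260/3 - 63837) = 1/(-191251/3) = -3/191251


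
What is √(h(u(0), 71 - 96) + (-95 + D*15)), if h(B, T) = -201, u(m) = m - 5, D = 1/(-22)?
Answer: I*√143594/22 ≈ 17.224*I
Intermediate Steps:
D = -1/22 ≈ -0.045455
u(m) = -5 + m
√(h(u(0), 71 - 96) + (-95 + D*15)) = √(-201 + (-95 - 1/22*15)) = √(-201 + (-95 - 15/22)) = √(-201 - 2105/22) = √(-6527/22) = I*√143594/22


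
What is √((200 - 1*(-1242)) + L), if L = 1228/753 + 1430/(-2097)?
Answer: 2*√11104339968782/175449 ≈ 37.986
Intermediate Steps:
L = 499442/526347 (L = 1228*(1/753) + 1430*(-1/2097) = 1228/753 - 1430/2097 = 499442/526347 ≈ 0.94888)
√((200 - 1*(-1242)) + L) = √((200 - 1*(-1242)) + 499442/526347) = √((200 + 1242) + 499442/526347) = √(1442 + 499442/526347) = √(759491816/526347) = 2*√11104339968782/175449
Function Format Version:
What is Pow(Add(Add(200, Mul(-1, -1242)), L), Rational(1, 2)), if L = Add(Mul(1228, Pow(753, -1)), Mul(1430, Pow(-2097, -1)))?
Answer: Mul(Rational(2, 175449), Pow(11104339968782, Rational(1, 2))) ≈ 37.986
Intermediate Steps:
L = Rational(499442, 526347) (L = Add(Mul(1228, Rational(1, 753)), Mul(1430, Rational(-1, 2097))) = Add(Rational(1228, 753), Rational(-1430, 2097)) = Rational(499442, 526347) ≈ 0.94888)
Pow(Add(Add(200, Mul(-1, -1242)), L), Rational(1, 2)) = Pow(Add(Add(200, Mul(-1, -1242)), Rational(499442, 526347)), Rational(1, 2)) = Pow(Add(Add(200, 1242), Rational(499442, 526347)), Rational(1, 2)) = Pow(Add(1442, Rational(499442, 526347)), Rational(1, 2)) = Pow(Rational(759491816, 526347), Rational(1, 2)) = Mul(Rational(2, 175449), Pow(11104339968782, Rational(1, 2)))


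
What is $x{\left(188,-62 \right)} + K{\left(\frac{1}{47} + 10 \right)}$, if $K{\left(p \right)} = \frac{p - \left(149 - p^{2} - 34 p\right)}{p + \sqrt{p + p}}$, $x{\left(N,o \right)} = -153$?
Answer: $- \frac{2043512}{17719} - \frac{667495 \sqrt{44274}}{8345649} \approx -132.16$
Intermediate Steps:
$K{\left(p \right)} = \frac{-149 + p^{2} + 35 p}{p + \sqrt{2} \sqrt{p}}$ ($K{\left(p \right)} = \frac{p + \left(-149 + p^{2} + 34 p\right)}{p + \sqrt{2 p}} = \frac{-149 + p^{2} + 35 p}{p + \sqrt{2} \sqrt{p}}$)
$x{\left(188,-62 \right)} + K{\left(\frac{1}{47} + 10 \right)} = -153 + \frac{-149 + \left(\frac{1}{47} + 10\right)^{2} + 35 \left(\frac{1}{47} + 10\right)}{\left(\frac{1}{47} + 10\right) + \sqrt{2} \sqrt{\frac{1}{47} + 10}} = -153 + \frac{-149 + \left(\frac{471}{47}\right)^{2} + 35 \cdot \frac{471}{47}}{\frac{471}{47} + \sqrt{2} \sqrt{\frac{471}{47}}} = -153 + \frac{-149 + \frac{221841}{2209} + \frac{16485}{47}}{\frac{471}{47} + \sqrt{2} \frac{\sqrt{22137}}{47}} = -153 + \frac{1}{\frac{471}{47} + \frac{\sqrt{44274}}{47}} \cdot \frac{667495}{2209} = -153 + \frac{667495}{2209 \left(\frac{471}{47} + \frac{\sqrt{44274}}{47}\right)}$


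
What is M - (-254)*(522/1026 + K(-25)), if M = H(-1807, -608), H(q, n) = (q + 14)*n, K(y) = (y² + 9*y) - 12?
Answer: 67763038/57 ≈ 1.1888e+6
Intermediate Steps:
K(y) = -12 + y² + 9*y
H(q, n) = n*(14 + q) (H(q, n) = (14 + q)*n = n*(14 + q))
M = 1090144 (M = -608*(14 - 1807) = -608*(-1793) = 1090144)
M - (-254)*(522/1026 + K(-25)) = 1090144 - (-254)*(522/1026 + (-12 + (-25)² + 9*(-25))) = 1090144 - (-254)*(522*(1/1026) + (-12 + 625 - 225)) = 1090144 - (-254)*(29/57 + 388) = 1090144 - (-254)*22145/57 = 1090144 - 1*(-5624830/57) = 1090144 + 5624830/57 = 67763038/57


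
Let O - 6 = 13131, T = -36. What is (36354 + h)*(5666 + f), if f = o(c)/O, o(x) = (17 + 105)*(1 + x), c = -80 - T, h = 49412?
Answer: 6383477270936/13137 ≈ 4.8592e+8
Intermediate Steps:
c = -44 (c = -80 - 1*(-36) = -80 + 36 = -44)
o(x) = 122 + 122*x (o(x) = 122*(1 + x) = 122 + 122*x)
O = 13137 (O = 6 + 13131 = 13137)
f = -5246/13137 (f = (122 + 122*(-44))/13137 = (122 - 5368)*(1/13137) = -5246*1/13137 = -5246/13137 ≈ -0.39933)
(36354 + h)*(5666 + f) = (36354 + 49412)*(5666 - 5246/13137) = 85766*(74428996/13137) = 6383477270936/13137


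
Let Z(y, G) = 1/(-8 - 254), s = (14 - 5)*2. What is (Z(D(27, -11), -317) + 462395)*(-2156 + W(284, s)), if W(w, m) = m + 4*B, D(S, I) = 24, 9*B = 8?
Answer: -1163621631845/1179 ≈ -9.8696e+8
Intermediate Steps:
B = 8/9 (B = (1/9)*8 = 8/9 ≈ 0.88889)
s = 18 (s = 9*2 = 18)
W(w, m) = 32/9 + m (W(w, m) = m + 4*(8/9) = m + 32/9 = 32/9 + m)
Z(y, G) = -1/262 (Z(y, G) = 1/(-262) = -1/262)
(Z(D(27, -11), -317) + 462395)*(-2156 + W(284, s)) = (-1/262 + 462395)*(-2156 + (32/9 + 18)) = 121147489*(-2156 + 194/9)/262 = (121147489/262)*(-19210/9) = -1163621631845/1179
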